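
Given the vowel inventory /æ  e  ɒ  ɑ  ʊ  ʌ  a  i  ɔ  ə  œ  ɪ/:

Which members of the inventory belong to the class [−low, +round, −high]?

Eliminate segments failing any feature: /æ, ɒ, ɑ, a/ are [+low]; /e, ʌ, i, ə, ɪ/ are [−round]; /ʊ/ is [+high]. The remaining /ɔ, œ/ satisfy [−low], [+round], [−high].

ɔ, œ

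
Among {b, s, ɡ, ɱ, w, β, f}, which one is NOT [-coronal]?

s

/s/ is the voiceless alveolar fricative, which is [+coronal]; the rest — /β, f, w, b, ɱ, ɡ/ — are [-coronal].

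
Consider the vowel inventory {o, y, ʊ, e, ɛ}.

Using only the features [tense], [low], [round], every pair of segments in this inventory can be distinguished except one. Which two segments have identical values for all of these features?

y, o

/y/ (high front rounded tense vowel) and /o/ (mid back rounded tense vowel) are both [+tense], [−low], [+round], so none of the listed features separates them. (They do differ in [high] and [back], which are not among the given features.) Every other pair in the inventory differs on at least one listed feature.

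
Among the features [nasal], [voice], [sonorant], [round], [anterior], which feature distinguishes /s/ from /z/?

/s/ (voiceless alveolar fricative) and /z/ (voiced alveolar fricative) agree on [−nasal], [−sonorant], [−round], [+anterior]. They differ on [voice] (/s/ [−], /z/ [+]).

[voice]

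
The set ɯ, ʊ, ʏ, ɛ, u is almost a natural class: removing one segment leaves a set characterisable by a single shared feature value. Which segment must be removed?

The remaining segments after removing /ɛ/ share [+high]; /ɛ/ (mid front unrounded lax vowel) is [−high]. For every other candidate removal, the leftover set fails to share any single feature value that the removed segment lacks.

ɛ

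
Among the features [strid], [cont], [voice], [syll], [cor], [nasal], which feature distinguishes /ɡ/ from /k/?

/ɡ/ (voiced velar stop) and /k/ (voiceless velar stop) agree on [−strident], [−continuant], [−syllabic], [−coronal], [−nasal]. They differ on [voice] (/ɡ/ [+], /k/ [−]).

[voice]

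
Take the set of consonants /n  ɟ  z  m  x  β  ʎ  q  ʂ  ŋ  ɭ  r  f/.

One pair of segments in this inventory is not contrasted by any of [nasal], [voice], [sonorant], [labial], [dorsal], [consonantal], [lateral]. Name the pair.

On the given features, /q/ and /x/ have an identical profile: [-nasal], [-voice], [-sonorant], [-labial], [+dorsal], [+consonantal], [-lateral]. No other two segments in the inventory coincide on all 7 features. (They do differ in [continuant] and [high], which are not among the given features.)

q, x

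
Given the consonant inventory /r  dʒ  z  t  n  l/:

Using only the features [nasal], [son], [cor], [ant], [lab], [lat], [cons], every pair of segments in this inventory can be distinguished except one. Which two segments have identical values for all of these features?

Both /z/ and /t/ are [−nasal], [−sonorant], [+coronal], [+anterior], [−labial], [−lateral], [+consonantal]. Since the list omits [voice], [continuant] and [strident] — which do distinguish the voiced alveolar fricative from the voiceless alveolar stop — this pair collapses; all other pairs remain distinct.

z, t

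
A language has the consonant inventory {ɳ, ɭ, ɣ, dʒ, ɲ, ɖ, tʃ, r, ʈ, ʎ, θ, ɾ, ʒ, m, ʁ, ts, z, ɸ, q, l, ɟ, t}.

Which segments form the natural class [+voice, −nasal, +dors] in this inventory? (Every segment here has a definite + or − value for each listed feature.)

First, the [+voice] segments are /ɳ, ɭ, ɣ, dʒ, ɲ, ɖ, r, ʎ, ɾ, ʒ, m, ʁ, z, l, ɟ/.
Of those, [−nasal] gives /ɭ, ɣ, dʒ, ɖ, r, ʎ, ɾ, ʒ, ʁ, z, l, ɟ/.
Intersecting with [+dorsal] leaves /ɣ, ʎ, ʁ, ɟ/.

ɣ, ʎ, ʁ, ɟ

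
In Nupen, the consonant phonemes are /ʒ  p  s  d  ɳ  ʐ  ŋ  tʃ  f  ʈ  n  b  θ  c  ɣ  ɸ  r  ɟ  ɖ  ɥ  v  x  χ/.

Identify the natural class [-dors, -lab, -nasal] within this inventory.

ʒ, s, d, ʐ, tʃ, ʈ, θ, r, ɖ

Checking each segment against [-dorsal], [-labial], [-nasal]: /ʒ/ (voiced postalveolar fricative), /s/ (voiceless alveolar fricative), /d/ (voiced alveolar stop), /ʐ/ (voiced retroflex fricative), /tʃ/ (voiceless postalveolar affricate), /ʈ/ (voiceless retroflex stop), among others, satisfy every feature; every other segment in the inventory fails at least one.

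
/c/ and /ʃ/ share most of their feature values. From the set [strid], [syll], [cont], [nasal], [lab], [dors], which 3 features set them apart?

[continuant], [strident], [dorsal]

/c/ (voiceless palatal stop) and /ʃ/ (voiceless postalveolar fricative) agree on [−syllabic], [−nasal], [−labial]. They differ on [continuant] (/c/ [−], /ʃ/ [+]), [strident] (/c/ [−], /ʃ/ [+]), [dorsal] (/c/ [+], /ʃ/ [−]).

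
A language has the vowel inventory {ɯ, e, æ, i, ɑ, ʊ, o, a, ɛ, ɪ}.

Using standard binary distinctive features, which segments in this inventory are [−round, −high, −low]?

The [−round] segments are /ɯ, e, æ, i, ɑ, a, ɛ, ɪ/.
Then [−high] gives /e, æ, ɑ, a, ɛ/.
Intersecting with [−low] leaves /e, ɛ/.

e, ɛ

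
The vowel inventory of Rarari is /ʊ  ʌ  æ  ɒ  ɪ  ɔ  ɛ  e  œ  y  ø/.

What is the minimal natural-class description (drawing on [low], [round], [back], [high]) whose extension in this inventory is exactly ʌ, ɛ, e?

[-high, -low, -round]

/ʌ, ɛ, e/ are all [-high], [-low], [-round], and no other segment in the inventory matches all three values. Dropping any one of them over-generates: [-low, -round] alone would also admit /ɪ/; [-high, -round] alone would also admit /æ/; [-high, -low] alone would also admit /ɔ, œ, ø/. No other combination of two listed features picks out exactly this set either, so fewer than three features will not do.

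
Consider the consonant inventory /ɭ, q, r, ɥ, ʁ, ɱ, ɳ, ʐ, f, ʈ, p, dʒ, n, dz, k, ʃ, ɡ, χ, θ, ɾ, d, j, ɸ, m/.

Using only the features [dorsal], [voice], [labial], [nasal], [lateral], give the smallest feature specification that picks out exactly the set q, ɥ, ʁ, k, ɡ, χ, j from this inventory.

[+dorsal]

Every target segment is [+dorsal] and no other inventory member is, so one feature is enough.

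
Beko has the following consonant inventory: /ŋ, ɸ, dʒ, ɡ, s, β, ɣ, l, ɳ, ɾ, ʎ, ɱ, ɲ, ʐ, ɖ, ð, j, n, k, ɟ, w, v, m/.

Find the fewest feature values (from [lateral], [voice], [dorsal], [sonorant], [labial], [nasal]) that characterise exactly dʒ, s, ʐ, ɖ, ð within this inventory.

[−sonorant, −labial, −dorsal]

The class [−sonorant], [−labial], [−dorsal] has exactly /dʒ, s, ʐ, ɖ, ð/ as its extension in this inventory. No smaller conjunction from the listed features achieves this: [−labial, −dorsal] alone would also admit /l, ɳ, ɾ, n/; [−sonorant, −dorsal] alone would also admit /ɸ, β, v/; [−sonorant, −labial] alone would also admit /ɡ, ɣ, k, ɟ/; and checking the remaining two-feature bundles turns up none with this extension.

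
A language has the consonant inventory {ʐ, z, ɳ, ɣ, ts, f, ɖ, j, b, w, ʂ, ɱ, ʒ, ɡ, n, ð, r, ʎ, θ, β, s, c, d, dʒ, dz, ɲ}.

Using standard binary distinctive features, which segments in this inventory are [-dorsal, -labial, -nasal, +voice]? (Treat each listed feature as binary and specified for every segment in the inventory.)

ʐ, z, ɖ, ʒ, ð, r, d, dʒ, dz

The [-dorsal] segments are /ʐ, z, ɳ, ts, f, ɖ, b, ʂ, ɱ, ʒ, n, ð, r, θ, β, s, d, dʒ, dz/.
Then [-labial] gives /ʐ, z, ɳ, ts, ɖ, ʂ, ʒ, n, ð, r, θ, s, d, dʒ, dz/.
Intersecting with [-nasal] gives /ʐ, z, ts, ɖ, ʂ, ʒ, ð, r, θ, s, d, dʒ, dz/.
Within that set, [+voice] leaves /ʐ, z, ɖ, ʒ, ð, r, d, dʒ, dz/.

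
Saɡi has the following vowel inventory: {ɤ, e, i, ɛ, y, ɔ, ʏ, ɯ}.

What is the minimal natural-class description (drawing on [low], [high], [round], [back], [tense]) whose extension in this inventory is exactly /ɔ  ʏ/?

[+round, −tense]

Every target segment is [+round], [−tense]; each remaining inventory member fails at least one of these. Each conjunct is needed — [−tense] alone would also admit /ɛ/; [+round] alone would also admit /y/ — and no other single listed feature has exactly this extension, so two is the minimum.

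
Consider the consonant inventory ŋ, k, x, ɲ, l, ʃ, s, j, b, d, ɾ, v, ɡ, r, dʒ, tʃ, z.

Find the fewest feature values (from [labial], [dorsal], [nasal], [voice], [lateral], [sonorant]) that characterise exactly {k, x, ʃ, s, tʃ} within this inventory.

[−voice]

Every target segment is [−voice] and no other inventory member is, so one feature is enough.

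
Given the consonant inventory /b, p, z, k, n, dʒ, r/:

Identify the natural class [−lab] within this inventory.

The [−labial] segments here are /z, k, n, dʒ, r/; the remaining /b, p/ are [+labial].

z, k, n, dʒ, r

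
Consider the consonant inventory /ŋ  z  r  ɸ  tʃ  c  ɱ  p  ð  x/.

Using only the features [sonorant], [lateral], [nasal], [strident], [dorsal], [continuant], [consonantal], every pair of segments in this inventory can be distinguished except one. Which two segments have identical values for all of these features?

On the given features, /ð/ and /ɸ/ have an identical profile: [-sonorant], [-lateral], [-nasal], [-strident], [-dorsal], [+continuant], [+consonantal]. No other two segments in the inventory coincide on all 7 features. (They do differ in [voice], [labial] and [coronal], which are not among the given features.)

ð, ɸ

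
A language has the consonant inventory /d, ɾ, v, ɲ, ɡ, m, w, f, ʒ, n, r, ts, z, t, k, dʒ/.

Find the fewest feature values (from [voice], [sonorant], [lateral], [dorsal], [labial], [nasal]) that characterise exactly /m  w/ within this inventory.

Every target segment is [+sonorant], [+labial]; each remaining inventory member fails at least one of these. Each conjunct is needed — [+labial] alone would also admit /v, f/; [+sonorant] alone would also admit /ɾ, ɲ, n, r/ — and no other single listed feature has exactly this extension, so two is the minimum.

[+sonorant, +labial]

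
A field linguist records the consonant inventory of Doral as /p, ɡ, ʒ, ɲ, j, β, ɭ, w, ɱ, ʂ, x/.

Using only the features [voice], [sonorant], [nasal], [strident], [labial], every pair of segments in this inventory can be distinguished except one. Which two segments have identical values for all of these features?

j, ɭ

/j/ (palatal glide) and /ɭ/ (retroflex lateral approximant) are both [+voice], [+sonorant], [-nasal], [-strident], [-labial], so none of the listed features separates them. (They do differ in [lateral] and [dorsal], which are not among the given features.) Every other pair in the inventory differs on at least one listed feature.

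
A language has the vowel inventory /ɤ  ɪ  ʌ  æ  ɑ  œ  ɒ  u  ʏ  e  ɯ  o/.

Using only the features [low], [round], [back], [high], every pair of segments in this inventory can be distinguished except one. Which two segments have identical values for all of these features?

On the given features, /ɤ/ and /ʌ/ have an identical profile: [−low], [−round], [+back], [−high]. No other two segments in the inventory coincide on all 4 features. (They do differ in [tense], which is not among the given features.)

ɤ, ʌ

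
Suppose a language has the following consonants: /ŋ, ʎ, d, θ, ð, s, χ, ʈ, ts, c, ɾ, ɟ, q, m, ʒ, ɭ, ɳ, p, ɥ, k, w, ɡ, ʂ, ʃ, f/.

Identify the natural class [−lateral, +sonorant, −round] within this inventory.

The [−lateral] segments are /ŋ, d, θ, ð, s, χ, ʈ, ts, c, ɾ, ɟ, q, m, ʒ, ɳ, p, ɥ, k, w, ɡ, ʂ, ʃ, f/.
Within that set, [+sonorant] gives /ŋ, ɾ, m, ɳ, ɥ, w/.
Of those, [−round] leaves /ŋ, ɾ, m, ɳ/.

ŋ, ɾ, m, ɳ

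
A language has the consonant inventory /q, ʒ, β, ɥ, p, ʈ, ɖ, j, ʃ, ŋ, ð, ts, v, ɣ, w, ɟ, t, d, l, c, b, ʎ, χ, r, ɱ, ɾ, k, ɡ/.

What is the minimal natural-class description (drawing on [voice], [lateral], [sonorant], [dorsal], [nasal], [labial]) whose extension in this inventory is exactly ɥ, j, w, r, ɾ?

Every target segment is [+sonorant], [−nasal], [−lateral]; each remaining inventory member fails at least one of these. Each conjunct is needed — [−nasal, −lateral] alone would also admit /q, ʒ, β, p, …/; [+sonorant, −lateral] alone would also admit /ŋ, ɱ/; [+sonorant, −nasal] alone would also admit /l, ʎ/ — and no other combination of two listed features has exactly this extension, so three is the minimum.

[+sonorant, −nasal, −lateral]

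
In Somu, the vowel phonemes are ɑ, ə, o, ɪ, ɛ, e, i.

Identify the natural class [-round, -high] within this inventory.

First, the [-round] segments are /ɑ, ə, ɪ, ɛ, e, i/.
Then [-high] leaves /ɑ, ə, ɛ, e/.

ɑ, ə, ɛ, e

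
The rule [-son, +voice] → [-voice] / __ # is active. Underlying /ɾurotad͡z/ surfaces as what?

[ɾurotat͡s]

/d͡z/ satisfies [-son, +voice] and sits in __ #. The [-voice] counterpart of the voiced alveolar affricate is /t͡s/. Other segments in /ɾurotad͡z/ either fail the structural description or are not in the environment, so the surface form is [ɾurotat͡s].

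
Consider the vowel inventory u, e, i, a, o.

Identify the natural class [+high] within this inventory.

The [+high] segments here are /u, i/; the remaining /e, a, o/ are [-high].

u, i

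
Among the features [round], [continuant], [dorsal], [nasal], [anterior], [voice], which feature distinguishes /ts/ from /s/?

[continuant]

/ts/ (voiceless alveolar affricate) and /s/ (voiceless alveolar fricative) agree on [-round], [-dorsal], [-nasal], [+anterior], [-voice]. They differ on [continuant] (/ts/ [-], /s/ [+]).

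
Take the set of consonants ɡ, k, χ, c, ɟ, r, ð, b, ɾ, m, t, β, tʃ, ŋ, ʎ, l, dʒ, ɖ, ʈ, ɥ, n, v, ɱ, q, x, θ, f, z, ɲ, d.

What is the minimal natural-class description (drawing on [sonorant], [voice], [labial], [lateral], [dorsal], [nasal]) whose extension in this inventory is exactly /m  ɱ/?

[+nasal, +labial]

Every target segment is [+nasal], [+labial]; each remaining inventory member fails at least one of these. Each conjunct is needed — [+labial] alone would also admit /b, β, ɥ, v, …/; [+nasal] alone would also admit /ŋ, n, ɲ/ — and no other single listed feature has exactly this extension, so two is the minimum.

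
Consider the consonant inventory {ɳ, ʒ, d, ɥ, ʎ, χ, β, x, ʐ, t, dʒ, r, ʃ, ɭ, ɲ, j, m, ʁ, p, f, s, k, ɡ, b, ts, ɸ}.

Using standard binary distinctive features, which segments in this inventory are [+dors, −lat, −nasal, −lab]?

χ, x, j, ʁ, k, ɡ

Checking each segment against [+dorsal], [−lateral], [−nasal], [−labial]: /χ/ (voiceless uvular fricative), /x/ (voiceless velar fricative), /j/ (palatal glide), /ʁ/ (voiced uvular fricative), /k/ (voiceless velar stop), /ɡ/ (voiced velar stop) satisfy every feature; every other segment in the inventory fails at least one.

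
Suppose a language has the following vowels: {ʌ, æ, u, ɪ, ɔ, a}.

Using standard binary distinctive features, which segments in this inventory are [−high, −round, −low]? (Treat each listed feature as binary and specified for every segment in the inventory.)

ʌ

Checking each segment against [−high], [−round], [−low]: /ʌ/ (mid back unrounded lax vowel) satisfies every feature; every other segment in the inventory fails at least one.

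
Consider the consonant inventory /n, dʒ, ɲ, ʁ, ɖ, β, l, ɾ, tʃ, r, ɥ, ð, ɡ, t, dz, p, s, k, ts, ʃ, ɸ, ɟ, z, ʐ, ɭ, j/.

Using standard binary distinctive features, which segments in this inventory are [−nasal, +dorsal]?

Eliminate segments failing any feature: /n, ɲ/ are [+nasal]; /dʒ, ɖ, β, l, ɾ, tʃ, r, ð, t, dz, p, s, ts, ʃ, ɸ, z, ʐ, ɭ/ are [−dorsal]. The remaining /ʁ, ɥ, ɡ, k, ɟ, j/ satisfy [−nasal], [+dorsal].

ʁ, ɥ, ɡ, k, ɟ, j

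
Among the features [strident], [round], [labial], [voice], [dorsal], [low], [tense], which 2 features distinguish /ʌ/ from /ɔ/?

The two segments share [-strident], [+voice], [+dorsal], [-low], [-tense]. The only features from the list on which they differ: /ʌ/ is [-labial] while /ɔ/ is [+labial]; /ʌ/ is [-round] while /ɔ/ is [+round].

[labial], [round]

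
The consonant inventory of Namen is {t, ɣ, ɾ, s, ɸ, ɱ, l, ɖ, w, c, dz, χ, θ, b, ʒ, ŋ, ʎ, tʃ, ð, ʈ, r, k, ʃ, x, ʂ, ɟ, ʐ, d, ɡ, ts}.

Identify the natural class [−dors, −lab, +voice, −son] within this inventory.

ɖ, dz, ʒ, ð, ʐ, d

Eliminate segments failing any feature: /t, s, θ, tʃ, ʈ, ʃ, ʂ, ts/ are [−voice]; /ɣ, w, c, χ, ŋ, ʎ, k, x, ɟ, ɡ/ are [+dorsal]; /ɾ, l, r/ are [+sonorant]; /ɸ, ɱ, b/ are [+labial]. The remaining /ɖ, dz, ʒ, ð, ʐ, d/ satisfy [−dorsal], [−labial], [+voice], [−sonorant].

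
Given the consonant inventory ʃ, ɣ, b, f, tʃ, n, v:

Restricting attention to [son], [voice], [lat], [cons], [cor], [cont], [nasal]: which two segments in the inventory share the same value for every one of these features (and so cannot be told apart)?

ɣ, v

/ɣ/ (voiced velar fricative) and /v/ (voiced labiodental fricative) are both [−sonorant], [+voice], [−lateral], [+consonantal], [−coronal], [+continuant], [−nasal], so none of the listed features separates them. (They do differ in [labial] and [dorsal], which are not among the given features.) Every other pair in the inventory differs on at least one listed feature.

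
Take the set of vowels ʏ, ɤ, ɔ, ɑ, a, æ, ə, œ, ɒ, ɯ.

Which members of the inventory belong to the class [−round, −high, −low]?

Eliminate segments failing any feature: /ʏ, ɔ, œ, ɒ/ are [+round]; /ɑ, a, æ/ are [+low]; /ɯ/ is [+high]. The remaining /ɤ, ə/ satisfy [−round], [−high], [−low].

ɤ, ə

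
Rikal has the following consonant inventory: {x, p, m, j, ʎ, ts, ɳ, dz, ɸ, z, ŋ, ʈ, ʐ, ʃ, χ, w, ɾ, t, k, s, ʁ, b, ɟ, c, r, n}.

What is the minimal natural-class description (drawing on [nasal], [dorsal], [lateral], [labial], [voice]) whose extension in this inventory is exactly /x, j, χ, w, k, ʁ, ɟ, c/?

/x, j, χ, w, k, ʁ, ɟ, c/ are all [−nasal], [−lateral], [+dorsal], and no other segment in the inventory matches all three values. Dropping any one of them over-generates: [−lateral, +dorsal] alone would also admit /ŋ/; [−nasal, +dorsal] alone would also admit /ʎ/; [−nasal, −lateral] alone would also admit /p, ts, dz, ɸ, …/. No other combination of two listed features picks out exactly this set either, so fewer than three features will not do.

[−nasal, −lateral, +dorsal]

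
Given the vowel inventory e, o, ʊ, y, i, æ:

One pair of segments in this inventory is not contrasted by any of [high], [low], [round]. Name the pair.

ʊ, y

On the given features, /ʊ/ and /y/ have an identical profile: [+high], [-low], [+round]. No other two segments in the inventory coincide on all 3 features. (They do differ in [back] and [tense], which are not among the given features.)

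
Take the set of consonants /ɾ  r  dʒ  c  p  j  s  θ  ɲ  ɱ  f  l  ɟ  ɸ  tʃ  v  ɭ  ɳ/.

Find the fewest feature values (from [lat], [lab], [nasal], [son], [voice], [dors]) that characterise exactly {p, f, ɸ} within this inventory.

The class [-voice], [+labial] has exactly /p, f, ɸ/ as its extension in this inventory. No smaller conjunction from the listed features achieves this: [+labial] alone would also admit /ɱ, v/; [-voice] alone would also admit /c, s, θ, tʃ/; and checking the remaining single features turns up none with this extension.

[-voice, +lab]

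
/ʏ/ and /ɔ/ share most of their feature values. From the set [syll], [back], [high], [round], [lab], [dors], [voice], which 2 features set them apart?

[high], [back]

/ʏ/ (high front rounded lax vowel) and /ɔ/ (mid back rounded lax vowel) agree on [+syllabic], [+round], [+labial], [+dorsal], [+voice]. They differ on [high] (/ʏ/ [+], /ɔ/ [-]), [back] (/ʏ/ [-], /ɔ/ [+]).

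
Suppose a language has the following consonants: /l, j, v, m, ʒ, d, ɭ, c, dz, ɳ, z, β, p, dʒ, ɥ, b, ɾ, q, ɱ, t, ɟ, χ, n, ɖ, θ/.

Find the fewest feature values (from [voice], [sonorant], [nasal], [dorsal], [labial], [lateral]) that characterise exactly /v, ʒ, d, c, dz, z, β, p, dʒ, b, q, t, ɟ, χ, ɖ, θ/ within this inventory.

[−sonorant]

The target set is precisely the extension of [−sonorant] in this inventory.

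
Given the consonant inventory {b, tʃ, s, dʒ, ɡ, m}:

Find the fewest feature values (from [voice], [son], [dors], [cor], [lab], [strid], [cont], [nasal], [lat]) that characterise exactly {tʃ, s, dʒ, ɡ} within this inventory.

[-lab]

/tʃ, s, dʒ, ɡ/ are exactly the [-labial] segments in the inventory, so a single feature suffices.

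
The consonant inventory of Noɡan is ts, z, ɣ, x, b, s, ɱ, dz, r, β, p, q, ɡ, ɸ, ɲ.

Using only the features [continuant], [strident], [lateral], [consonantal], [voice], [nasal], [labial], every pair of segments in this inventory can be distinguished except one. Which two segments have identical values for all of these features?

r, ɣ

Both /r/ and /ɣ/ are [+continuant], [-strident], [-lateral], [+consonantal], [+voice], [-nasal], [-labial]. Since the list omits [sonorant], [coronal] and [dorsal] — which do distinguish the alveolar trill from the voiced velar fricative — this pair collapses; all other pairs remain distinct.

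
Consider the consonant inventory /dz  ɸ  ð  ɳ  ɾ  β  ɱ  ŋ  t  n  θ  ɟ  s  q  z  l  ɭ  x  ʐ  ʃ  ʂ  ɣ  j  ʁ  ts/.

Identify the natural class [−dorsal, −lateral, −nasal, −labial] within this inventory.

Eliminate segments failing any feature: /ɸ, β/ are [+labial]; /ɳ, ɱ, n/ are [+nasal]; /ŋ, ɟ, q, x, ɣ, j, ʁ/ are [+dorsal]; /l, ɭ/ are [+lateral]. The remaining /dz, ð, ɾ, t, θ, s, z, ʐ, ʃ, ʂ, ts/ satisfy [−dorsal], [−lateral], [−nasal], [−labial].

dz, ð, ɾ, t, θ, s, z, ʐ, ʃ, ʂ, ts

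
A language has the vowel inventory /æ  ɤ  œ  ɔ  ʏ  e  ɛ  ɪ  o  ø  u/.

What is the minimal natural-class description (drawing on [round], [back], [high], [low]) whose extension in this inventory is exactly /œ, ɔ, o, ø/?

/œ, ɔ, o, ø/ are all [−high], [+round], and no other segment in the inventory matches both values. Dropping any one of them over-generates: [+round] alone would also admit /ʏ, u/; [−high] alone would also admit /æ, ɤ, e, ɛ/. No other single listed feature picks out exactly this set either, so fewer than two features will not do.

[−high, +round]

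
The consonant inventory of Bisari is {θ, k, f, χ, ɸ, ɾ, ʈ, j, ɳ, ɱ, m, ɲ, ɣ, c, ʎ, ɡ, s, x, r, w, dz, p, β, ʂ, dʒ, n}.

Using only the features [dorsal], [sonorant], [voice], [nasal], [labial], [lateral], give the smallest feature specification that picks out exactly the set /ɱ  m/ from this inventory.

[+nasal, +labial]

The class [+nasal], [+labial] has exactly /ɱ, m/ as its extension in this inventory. No smaller conjunction from the listed features achieves this: [+labial] alone would also admit /f, ɸ, w, p, …/; [+nasal] alone would also admit /ɳ, ɲ, n/; and checking the remaining single features turns up none with this extension.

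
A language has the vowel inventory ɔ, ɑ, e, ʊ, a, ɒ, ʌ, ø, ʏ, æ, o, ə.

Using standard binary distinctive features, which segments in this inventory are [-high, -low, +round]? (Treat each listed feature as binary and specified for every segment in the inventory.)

Eliminate segments failing any feature: /ɑ, a, ɒ, æ/ are [+low]; /e, ʌ, ə/ are [-round]; /ʊ, ʏ/ are [+high]. The remaining /ɔ, ø, o/ satisfy [-high], [-low], [+round].

ɔ, ø, o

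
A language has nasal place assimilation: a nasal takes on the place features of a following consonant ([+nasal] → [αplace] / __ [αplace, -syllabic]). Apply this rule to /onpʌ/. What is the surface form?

/n/ sits before the [+labial] consonant /p/, so it takes on [+labial] and surfaces as /m/. The rest of the form is unaffected: [ompʌ].

[ompʌ]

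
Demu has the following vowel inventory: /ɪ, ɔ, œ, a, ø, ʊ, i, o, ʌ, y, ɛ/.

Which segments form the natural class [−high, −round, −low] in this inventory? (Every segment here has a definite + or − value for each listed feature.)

The [−high] segments are /ɔ, œ, a, ø, o, ʌ, ɛ/.
Among these, [−round] gives /a, ʌ, ɛ/.
Intersecting with [−low] leaves /ʌ, ɛ/.

ʌ, ɛ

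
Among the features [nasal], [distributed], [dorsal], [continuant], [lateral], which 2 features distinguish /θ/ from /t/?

/θ/ (voiceless dental fricative) and /t/ (voiceless alveolar stop) agree on [-nasal], [-dorsal], [-lateral]. They differ on [continuant] (/θ/ [+], /t/ [-]), [distributed] (/θ/ [+], /t/ [-]).

[continuant], [distributed]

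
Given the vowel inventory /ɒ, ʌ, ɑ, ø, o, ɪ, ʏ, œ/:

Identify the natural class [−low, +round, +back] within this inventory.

Checking each segment against [−low], [+round], [+back]: /o/ (mid back rounded tense vowel) satisfies every feature; every other segment in the inventory fails at least one.

o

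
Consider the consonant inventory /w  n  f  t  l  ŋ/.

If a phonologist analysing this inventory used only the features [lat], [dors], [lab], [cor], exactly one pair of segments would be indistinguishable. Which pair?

n, t

/n/ (alveolar nasal) and /t/ (voiceless alveolar stop) are both [−lateral], [−dorsal], [−labial], [+coronal], so none of the listed features separates them. (They do differ in [sonorant], [voice] and [nasal], which are not among the given features.) Every other pair in the inventory differs on at least one listed feature.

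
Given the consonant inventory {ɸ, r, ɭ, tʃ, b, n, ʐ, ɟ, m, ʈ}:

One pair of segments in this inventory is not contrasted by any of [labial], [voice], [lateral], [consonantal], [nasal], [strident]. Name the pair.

r, ɟ

Both /r/ and /ɟ/ are [−labial], [+voice], [−lateral], [+consonantal], [−nasal], [−strident]. Since the list omits [sonorant], [continuant] and [dorsal] — which do distinguish the alveolar trill from the voiced palatal stop — this pair collapses; all other pairs remain distinct.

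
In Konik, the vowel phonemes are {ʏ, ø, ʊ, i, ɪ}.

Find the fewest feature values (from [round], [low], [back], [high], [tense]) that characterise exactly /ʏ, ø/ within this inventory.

Every target segment is [-back], [+round]; each remaining inventory member fails at least one of these. Each conjunct is needed — [+round] alone would also admit /ʊ/; [-back] alone would also admit /i, ɪ/ — and no other single listed feature has exactly this extension, so two is the minimum.

[-back, +round]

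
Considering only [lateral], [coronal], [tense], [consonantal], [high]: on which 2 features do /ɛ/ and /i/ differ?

[high], [tense]

/ɛ/ (mid front unrounded lax vowel) and /i/ (high front unrounded tense vowel) agree on [−lateral], [−coronal], [−consonantal]. They differ on [high] (/ɛ/ [−], /i/ [+]), [tense] (/ɛ/ [−], /i/ [+]).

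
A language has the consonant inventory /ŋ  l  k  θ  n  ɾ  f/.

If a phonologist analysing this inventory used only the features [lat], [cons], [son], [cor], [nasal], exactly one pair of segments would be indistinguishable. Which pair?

On the given features, /f/ and /k/ have an identical profile: [-lateral], [+consonantal], [-sonorant], [-coronal], [-nasal]. No other two segments in the inventory coincide on all 5 features. (They do differ in [continuant], [labial] and [dorsal], which are not among the given features.)

f, k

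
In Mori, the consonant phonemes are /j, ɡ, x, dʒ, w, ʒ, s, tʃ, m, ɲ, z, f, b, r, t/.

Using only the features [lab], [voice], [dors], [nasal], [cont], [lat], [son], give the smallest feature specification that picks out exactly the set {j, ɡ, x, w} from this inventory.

[-nasal, +dors]

The class [-nasal], [+dorsal] has exactly /j, ɡ, x, w/ as its extension in this inventory. No smaller conjunction from the listed features achieves this: [+dorsal] alone would also admit /ɲ/; [-nasal] alone would also admit /dʒ, ʒ, s, tʃ, …/; and checking the remaining single features turns up none with this extension.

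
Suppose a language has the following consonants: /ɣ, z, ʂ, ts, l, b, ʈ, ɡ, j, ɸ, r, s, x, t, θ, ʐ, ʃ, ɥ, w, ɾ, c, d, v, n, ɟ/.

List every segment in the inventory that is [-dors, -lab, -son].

The [-dorsal] segments are /z, ʂ, ts, l, b, ʈ, ɸ, r, s, t, θ, ʐ, ʃ, ɾ, d, v, n/.
Of those, [-labial] gives /z, ʂ, ts, l, ʈ, r, s, t, θ, ʐ, ʃ, ɾ, d, n/.
Among these, [-sonorant] leaves /z, ʂ, ts, ʈ, s, t, θ, ʐ, ʃ, d/.

z, ʂ, ts, ʈ, s, t, θ, ʐ, ʃ, d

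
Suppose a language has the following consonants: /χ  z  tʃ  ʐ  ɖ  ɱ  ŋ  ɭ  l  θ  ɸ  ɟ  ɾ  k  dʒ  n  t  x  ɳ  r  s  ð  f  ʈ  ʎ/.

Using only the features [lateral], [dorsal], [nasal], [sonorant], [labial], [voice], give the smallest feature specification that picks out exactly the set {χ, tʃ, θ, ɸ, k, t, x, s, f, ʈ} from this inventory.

Every target segment is [-voice] and no other inventory member is, so one feature is enough.

[-voice]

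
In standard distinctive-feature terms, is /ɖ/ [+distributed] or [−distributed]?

/ɖ/ is the voiced retroflex stop. The feature [distributed] marks segments coronal with a long constriction (laminal); /ɖ/ lacks this property, so it is [−distributed].

[−distributed]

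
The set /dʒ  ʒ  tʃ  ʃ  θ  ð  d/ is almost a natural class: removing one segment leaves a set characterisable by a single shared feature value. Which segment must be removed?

[distributed] groups all but one: /ʃ, ʒ, ð, tʃ, dʒ, θ/ share [+distributed] while /d/ (voiced alveolar stop) alone is [−distributed]. Removing any other segment would not leave a single-feature class that excludes it.

d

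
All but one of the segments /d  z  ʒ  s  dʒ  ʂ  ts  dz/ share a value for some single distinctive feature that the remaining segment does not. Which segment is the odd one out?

d

[strident] groups all but one: /ʒ, s, ts, dz, z, dʒ, ʂ/ share [+strident] while /d/ (voiced alveolar stop) alone is [−strident]. Removing any other segment would not leave a single-feature class that excludes it.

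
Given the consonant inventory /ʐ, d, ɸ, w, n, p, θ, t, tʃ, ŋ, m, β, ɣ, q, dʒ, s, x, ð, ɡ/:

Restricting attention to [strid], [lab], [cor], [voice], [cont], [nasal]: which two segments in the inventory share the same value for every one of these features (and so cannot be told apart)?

On the given features, /β/ and /w/ have an identical profile: [-strident], [+labial], [-coronal], [+voice], [+continuant], [-nasal]. No other two segments in the inventory coincide on all 6 features. (They do differ in [sonorant], [round] and [dorsal], which are not among the given features.)

β, w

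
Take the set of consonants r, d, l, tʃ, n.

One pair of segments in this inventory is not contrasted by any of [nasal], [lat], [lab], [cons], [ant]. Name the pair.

r, d

/r/ (alveolar trill) and /d/ (voiced alveolar stop) are both [−nasal], [−lateral], [−labial], [+consonantal], [+anterior], so none of the listed features separates them. (They do differ in [sonorant] and [continuant], which are not among the given features.) Every other pair in the inventory differs on at least one listed feature.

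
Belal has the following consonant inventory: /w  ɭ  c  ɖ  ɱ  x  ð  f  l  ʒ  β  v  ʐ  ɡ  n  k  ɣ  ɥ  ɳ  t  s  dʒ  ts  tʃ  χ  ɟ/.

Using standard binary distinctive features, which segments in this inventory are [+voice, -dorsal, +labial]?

Checking each segment against [+voice], [-dorsal], [+labial]: /ɱ/ (labiodental nasal), /β/ (voiced bilabial fricative), /v/ (voiced labiodental fricative) satisfy every feature; every other segment in the inventory fails at least one.

ɱ, β, v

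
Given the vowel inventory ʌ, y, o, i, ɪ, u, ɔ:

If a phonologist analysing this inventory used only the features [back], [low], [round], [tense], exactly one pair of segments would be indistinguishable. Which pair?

u, o

Both /u/ and /o/ are [+back], [−low], [+round], [+tense]. Since the list omits [high] — which does distinguish the high back rounded tense vowel from the mid back rounded tense vowel — this pair collapses; all other pairs remain distinct.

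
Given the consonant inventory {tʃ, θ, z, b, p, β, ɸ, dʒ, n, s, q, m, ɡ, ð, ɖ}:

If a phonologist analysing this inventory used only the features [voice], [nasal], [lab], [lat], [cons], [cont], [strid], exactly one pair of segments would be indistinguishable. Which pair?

On the given features, /ɖ/ and /ɡ/ have an identical profile: [+voice], [−nasal], [−labial], [−lateral], [+consonantal], [−continuant], [−strident]. No other two segments in the inventory coincide on all 7 features. (They do differ in [coronal] and [dorsal], which are not among the given features.)

ɖ, ɡ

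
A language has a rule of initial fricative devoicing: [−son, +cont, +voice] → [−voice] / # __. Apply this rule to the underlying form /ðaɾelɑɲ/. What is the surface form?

The only segment in the rule's environment that also matches [−son, +cont, +voice] is /ð/. Applying [−voice] turns the voiced dental fricative into /θ/ (voiceless dental fricative), giving [θaɾelɑɲ].

[θaɾelɑɲ]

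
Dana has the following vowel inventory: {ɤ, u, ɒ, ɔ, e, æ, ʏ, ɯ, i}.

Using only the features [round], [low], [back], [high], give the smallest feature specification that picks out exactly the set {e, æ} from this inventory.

/e, æ/ are all [−high], [−back], and no other segment in the inventory matches both values. Dropping any one of them over-generates: [−back] alone would also admit /ʏ, i/; [−high] alone would also admit /ɤ, ɒ, ɔ/. No other single listed feature picks out exactly this set either, so fewer than two features will not do.

[−high, −back]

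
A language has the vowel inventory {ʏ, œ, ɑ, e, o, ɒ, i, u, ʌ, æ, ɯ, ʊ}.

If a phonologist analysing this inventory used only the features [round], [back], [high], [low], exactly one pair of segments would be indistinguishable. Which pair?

u, ʊ

Both /u/ and /ʊ/ are [+round], [+back], [+high], [−low]. Since the list omits [tense] — which does distinguish the high back rounded tense vowel from the high back rounded lax vowel — this pair collapses; all other pairs remain distinct.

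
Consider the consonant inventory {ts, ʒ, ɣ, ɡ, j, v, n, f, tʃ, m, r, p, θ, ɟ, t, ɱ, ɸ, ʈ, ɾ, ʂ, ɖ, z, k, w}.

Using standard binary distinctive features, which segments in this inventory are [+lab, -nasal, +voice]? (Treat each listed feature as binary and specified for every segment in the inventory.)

Checking each segment against [+labial], [-nasal], [+voice]: /v/ (voiced labiodental fricative), /w/ (labial-velar glide) satisfy every feature; every other segment in the inventory fails at least one.

v, w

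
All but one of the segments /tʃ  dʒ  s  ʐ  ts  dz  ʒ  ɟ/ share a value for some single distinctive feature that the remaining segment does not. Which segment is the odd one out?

ɟ

/dʒ, ts, dz, ʒ, tʃ, ʐ, s/ are all [+strident], but /ɟ/ (voiced palatal stop) is [−strident]. No other single segment can be removed to leave a set sharing one feature value that the removed segment lacks, so /ɟ/ is the odd one out.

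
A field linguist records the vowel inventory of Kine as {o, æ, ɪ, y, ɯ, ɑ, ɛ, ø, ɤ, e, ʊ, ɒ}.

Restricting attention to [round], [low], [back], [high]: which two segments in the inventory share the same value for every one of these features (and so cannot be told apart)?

/ɛ/ (mid front unrounded lax vowel) and /e/ (mid front unrounded tense vowel) are both [-round], [-low], [-back], [-high], so none of the listed features separates them. (They do differ in [tense], which is not among the given features.) Every other pair in the inventory differs on at least one listed feature.

ɛ, e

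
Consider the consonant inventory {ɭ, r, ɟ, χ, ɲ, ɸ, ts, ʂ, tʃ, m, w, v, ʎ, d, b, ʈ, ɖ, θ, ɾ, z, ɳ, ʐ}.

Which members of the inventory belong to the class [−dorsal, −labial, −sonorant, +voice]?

d, ɖ, z, ʐ

The [−dorsal] segments are /ɭ, r, ɸ, ts, ʂ, tʃ, m, v, d, b, ʈ, ɖ, θ, ɾ, z, ɳ, ʐ/.
Within that set, [−labial] gives /ɭ, r, ts, ʂ, tʃ, d, ʈ, ɖ, θ, ɾ, z, ɳ, ʐ/.
Among these, [−sonorant] gives /ts, ʂ, tʃ, d, ʈ, ɖ, θ, z, ʐ/.
Among these, [+voice] leaves /d, ɖ, z, ʐ/.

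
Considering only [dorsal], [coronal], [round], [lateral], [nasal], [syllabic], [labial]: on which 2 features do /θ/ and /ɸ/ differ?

[labial], [coronal]

/θ/ (voiceless dental fricative) and /ɸ/ (voiceless bilabial fricative) agree on [−dorsal], [−round], [−lateral], [−nasal], [−syllabic]. They differ on [labial] (/θ/ [−], /ɸ/ [+]), [coronal] (/θ/ [+], /ɸ/ [−]).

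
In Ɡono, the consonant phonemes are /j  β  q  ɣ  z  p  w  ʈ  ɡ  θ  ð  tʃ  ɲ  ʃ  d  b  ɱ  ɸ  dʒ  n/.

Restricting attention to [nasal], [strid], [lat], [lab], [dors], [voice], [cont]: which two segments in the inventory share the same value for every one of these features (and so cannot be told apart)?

j, ɣ

/j/ (palatal glide) and /ɣ/ (voiced velar fricative) are both [−nasal], [−strident], [−lateral], [−labial], [+dorsal], [+voice], [+continuant], so none of the listed features separates them. (They do differ in [sonorant] and [back], which are not among the given features.) Every other pair in the inventory differs on at least one listed feature.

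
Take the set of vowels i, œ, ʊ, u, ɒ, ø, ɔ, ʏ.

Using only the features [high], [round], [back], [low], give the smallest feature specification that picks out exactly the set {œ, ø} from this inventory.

[-high, -back]

/œ, ø/ are all [-high], [-back], and no other segment in the inventory matches both values. Dropping any one of them over-generates: [-back] alone would also admit /i, ʏ/; [-high] alone would also admit /ɒ, ɔ/. No other single listed feature picks out exactly this set either, so fewer than two features will not do.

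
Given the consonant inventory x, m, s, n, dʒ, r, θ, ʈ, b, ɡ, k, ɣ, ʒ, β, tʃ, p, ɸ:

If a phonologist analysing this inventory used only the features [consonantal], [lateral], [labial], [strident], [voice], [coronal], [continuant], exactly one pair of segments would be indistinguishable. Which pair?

On the given features, /b/ and /m/ have an identical profile: [+consonantal], [−lateral], [+labial], [−strident], [+voice], [−coronal], [−continuant]. No other two segments in the inventory coincide on all 7 features. (They do differ in [sonorant] and [nasal], which are not among the given features.)

b, m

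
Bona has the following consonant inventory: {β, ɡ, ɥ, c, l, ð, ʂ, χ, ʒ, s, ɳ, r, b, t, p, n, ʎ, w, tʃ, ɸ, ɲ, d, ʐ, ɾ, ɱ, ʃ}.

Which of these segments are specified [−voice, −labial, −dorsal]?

ʂ, s, t, tʃ, ʃ

Checking each segment against [−voice], [−labial], [−dorsal]: /ʂ/ (voiceless retroflex fricative), /s/ (voiceless alveolar fricative), /t/ (voiceless alveolar stop), /tʃ/ (voiceless postalveolar affricate), /ʃ/ (voiceless postalveolar fricative) satisfy every feature; every other segment in the inventory fails at least one.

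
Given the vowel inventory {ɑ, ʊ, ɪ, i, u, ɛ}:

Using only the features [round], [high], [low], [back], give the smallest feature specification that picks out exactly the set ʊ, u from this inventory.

/ʊ, u/ are exactly the [+round] segments in the inventory, so a single feature suffices.

[+round]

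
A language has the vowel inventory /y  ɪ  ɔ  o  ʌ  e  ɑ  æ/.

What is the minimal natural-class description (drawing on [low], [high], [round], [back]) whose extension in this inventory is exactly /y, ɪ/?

The target set is precisely the extension of [+high] in this inventory.

[+high]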